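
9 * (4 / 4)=9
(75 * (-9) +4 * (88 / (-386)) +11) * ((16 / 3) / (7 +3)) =-342208 / 965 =-354.62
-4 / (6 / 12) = -8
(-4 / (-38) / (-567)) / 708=-1 / 3813642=-0.00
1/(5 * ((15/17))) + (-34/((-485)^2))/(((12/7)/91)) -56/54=-10390907/12702150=-0.82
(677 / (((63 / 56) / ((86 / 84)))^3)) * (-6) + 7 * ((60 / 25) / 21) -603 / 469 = -34454258273 / 11252115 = -3062.03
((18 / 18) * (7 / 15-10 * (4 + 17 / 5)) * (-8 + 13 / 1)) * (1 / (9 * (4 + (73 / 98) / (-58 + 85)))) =-108094 / 10657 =-10.14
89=89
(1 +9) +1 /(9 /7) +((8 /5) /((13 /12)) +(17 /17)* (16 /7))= 59543 /4095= 14.54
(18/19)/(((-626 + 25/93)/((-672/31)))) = 36288/1105667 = 0.03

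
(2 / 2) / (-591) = -1 / 591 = -0.00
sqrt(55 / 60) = sqrt(33) / 6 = 0.96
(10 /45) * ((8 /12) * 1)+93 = 2515 /27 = 93.15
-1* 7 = -7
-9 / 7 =-1.29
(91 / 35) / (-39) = -1 / 15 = -0.07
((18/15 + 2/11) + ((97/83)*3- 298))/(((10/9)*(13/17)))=-204722721/593450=-344.97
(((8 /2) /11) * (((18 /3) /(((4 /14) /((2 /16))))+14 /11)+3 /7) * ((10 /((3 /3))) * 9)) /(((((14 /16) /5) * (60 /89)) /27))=192119850 /5929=32403.42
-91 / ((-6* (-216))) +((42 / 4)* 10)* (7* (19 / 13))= 18097457 / 16848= 1074.16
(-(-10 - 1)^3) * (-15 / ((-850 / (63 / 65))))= 22.77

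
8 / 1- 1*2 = 6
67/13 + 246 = 3265/13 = 251.15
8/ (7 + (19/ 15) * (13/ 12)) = 0.96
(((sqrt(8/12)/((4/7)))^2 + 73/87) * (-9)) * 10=-30075/116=-259.27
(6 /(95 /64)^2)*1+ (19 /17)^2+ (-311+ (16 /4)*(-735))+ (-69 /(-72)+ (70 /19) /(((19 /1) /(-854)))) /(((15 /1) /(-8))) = -74159638309 /23474025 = -3159.22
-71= -71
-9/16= -0.56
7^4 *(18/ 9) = 4802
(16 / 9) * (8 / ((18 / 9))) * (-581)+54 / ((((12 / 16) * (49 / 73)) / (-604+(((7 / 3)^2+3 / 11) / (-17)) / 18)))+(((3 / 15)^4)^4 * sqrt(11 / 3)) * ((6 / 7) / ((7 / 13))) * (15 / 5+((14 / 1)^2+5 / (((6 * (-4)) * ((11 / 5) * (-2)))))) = -68921.80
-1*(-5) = 5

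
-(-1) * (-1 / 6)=-1 / 6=-0.17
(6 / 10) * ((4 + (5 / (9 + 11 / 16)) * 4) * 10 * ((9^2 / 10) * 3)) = 137052 / 155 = 884.21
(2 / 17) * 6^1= 12 / 17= 0.71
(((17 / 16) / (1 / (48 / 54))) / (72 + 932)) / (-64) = -17 / 1156608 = -0.00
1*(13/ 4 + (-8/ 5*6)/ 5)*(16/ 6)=266/ 75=3.55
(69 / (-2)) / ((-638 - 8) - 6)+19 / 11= 25535 / 14344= 1.78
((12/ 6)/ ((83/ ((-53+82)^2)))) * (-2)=-40.53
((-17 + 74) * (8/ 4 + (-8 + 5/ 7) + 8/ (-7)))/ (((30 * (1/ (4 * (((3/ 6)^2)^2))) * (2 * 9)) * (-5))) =19/ 560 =0.03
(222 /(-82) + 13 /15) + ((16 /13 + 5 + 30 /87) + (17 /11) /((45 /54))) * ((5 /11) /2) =4224497 /56108910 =0.08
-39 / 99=-13 / 33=-0.39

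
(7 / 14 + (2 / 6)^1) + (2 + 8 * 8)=401 / 6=66.83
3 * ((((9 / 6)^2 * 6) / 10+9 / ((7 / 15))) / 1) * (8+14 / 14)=78003 / 140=557.16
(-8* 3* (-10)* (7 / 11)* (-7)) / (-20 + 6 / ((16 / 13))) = 94080 / 1331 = 70.68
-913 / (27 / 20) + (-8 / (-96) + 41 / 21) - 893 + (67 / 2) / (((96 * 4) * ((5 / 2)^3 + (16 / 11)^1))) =-527651035 / 336672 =-1567.26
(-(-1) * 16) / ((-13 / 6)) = -96 / 13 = -7.38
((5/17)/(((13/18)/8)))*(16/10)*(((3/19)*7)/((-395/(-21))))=508032/1658605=0.31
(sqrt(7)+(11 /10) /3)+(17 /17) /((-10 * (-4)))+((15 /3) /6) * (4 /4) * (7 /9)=1123 /1080+sqrt(7)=3.69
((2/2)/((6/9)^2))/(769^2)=9/2365444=0.00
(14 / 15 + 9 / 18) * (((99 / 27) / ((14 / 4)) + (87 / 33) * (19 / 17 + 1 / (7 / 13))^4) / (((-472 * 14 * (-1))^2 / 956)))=7056133894266323 / 1083610293354832320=0.01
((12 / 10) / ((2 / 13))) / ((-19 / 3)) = -117 / 95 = -1.23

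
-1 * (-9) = 9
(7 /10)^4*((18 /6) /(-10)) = -7203 /100000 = -0.07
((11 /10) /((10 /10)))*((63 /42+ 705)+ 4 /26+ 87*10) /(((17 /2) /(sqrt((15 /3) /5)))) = 450923 /2210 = 204.04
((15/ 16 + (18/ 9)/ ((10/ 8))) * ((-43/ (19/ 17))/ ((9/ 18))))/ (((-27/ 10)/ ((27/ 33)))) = 148393/ 2508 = 59.17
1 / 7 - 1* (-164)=1149 / 7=164.14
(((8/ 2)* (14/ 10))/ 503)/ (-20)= -0.00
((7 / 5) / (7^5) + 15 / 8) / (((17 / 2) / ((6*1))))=540249 / 408170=1.32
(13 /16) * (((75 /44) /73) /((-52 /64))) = -75 /3212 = -0.02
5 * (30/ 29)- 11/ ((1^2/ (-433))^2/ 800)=-47847192650/ 29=-1649903194.83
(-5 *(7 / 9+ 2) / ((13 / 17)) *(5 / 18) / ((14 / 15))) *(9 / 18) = -53125 / 19656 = -2.70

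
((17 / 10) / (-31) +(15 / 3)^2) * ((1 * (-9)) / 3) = -23199 / 310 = -74.84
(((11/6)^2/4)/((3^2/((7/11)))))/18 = 77/23328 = 0.00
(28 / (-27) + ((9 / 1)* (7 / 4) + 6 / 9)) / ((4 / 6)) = 1661 / 72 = 23.07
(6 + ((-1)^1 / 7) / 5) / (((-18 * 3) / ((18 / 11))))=-19 / 105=-0.18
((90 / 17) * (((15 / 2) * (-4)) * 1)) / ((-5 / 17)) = 540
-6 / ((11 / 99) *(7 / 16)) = -864 / 7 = -123.43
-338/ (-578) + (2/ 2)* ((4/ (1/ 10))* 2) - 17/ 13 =297844/ 3757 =79.28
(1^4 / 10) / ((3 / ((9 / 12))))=1 / 40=0.02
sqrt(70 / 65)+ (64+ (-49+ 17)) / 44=8 / 11+ sqrt(182) / 13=1.77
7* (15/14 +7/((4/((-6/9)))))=-2/3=-0.67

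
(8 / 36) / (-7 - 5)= -1 / 54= -0.02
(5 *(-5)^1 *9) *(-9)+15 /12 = 2026.25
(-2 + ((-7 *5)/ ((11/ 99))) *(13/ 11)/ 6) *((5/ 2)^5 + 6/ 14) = -30957139/ 4928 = -6281.89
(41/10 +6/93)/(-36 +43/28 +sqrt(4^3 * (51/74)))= -129066434/1028450947-2024288 * sqrt(3774)/5142254735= -0.15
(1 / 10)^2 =1 / 100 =0.01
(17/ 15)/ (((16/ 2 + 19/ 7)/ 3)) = 119/ 375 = 0.32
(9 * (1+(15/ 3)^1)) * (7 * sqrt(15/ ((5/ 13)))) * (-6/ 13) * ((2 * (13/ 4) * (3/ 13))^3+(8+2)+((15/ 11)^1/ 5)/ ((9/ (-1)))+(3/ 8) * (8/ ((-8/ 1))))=-323568 * sqrt(39)/ 143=-14130.64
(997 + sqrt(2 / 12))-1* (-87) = sqrt(6) / 6 + 1084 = 1084.41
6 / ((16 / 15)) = 45 / 8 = 5.62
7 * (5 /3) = 35 /3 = 11.67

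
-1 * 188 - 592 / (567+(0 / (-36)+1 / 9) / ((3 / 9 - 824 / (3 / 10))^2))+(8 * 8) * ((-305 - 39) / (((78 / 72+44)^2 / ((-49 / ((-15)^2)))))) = -6571830521893446206 / 35202752034828275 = -186.69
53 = 53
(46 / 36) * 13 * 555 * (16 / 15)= 88504 / 9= 9833.78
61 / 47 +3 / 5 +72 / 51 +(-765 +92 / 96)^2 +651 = 1344806693147 / 2301120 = 584413.98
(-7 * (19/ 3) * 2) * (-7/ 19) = 98/ 3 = 32.67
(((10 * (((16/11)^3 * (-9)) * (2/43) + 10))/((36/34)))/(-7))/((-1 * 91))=3260090/25239753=0.13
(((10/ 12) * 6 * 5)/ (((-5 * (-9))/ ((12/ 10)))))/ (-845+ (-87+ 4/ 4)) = -2/ 2793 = -0.00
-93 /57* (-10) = 310 /19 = 16.32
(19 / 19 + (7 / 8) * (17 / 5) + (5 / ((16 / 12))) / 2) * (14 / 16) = 819 / 160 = 5.12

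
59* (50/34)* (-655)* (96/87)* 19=-1191488.84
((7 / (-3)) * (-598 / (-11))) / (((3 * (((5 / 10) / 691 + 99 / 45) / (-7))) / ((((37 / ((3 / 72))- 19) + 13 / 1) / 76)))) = 4960682090 / 3178263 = 1560.82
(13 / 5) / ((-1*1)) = -2.60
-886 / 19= -46.63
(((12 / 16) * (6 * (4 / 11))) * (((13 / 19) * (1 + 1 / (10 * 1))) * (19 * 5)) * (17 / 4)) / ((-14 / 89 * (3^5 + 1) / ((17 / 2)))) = -3009357 / 27328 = -110.12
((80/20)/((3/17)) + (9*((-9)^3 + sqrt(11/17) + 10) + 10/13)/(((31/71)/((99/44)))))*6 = -161135005/806 + 17253*sqrt(187)/1054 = -199695.52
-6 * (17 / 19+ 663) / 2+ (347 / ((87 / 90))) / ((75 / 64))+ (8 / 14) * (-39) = -32932082 / 19285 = -1707.65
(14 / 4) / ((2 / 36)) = 63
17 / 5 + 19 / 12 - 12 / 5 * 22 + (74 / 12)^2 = -881 / 90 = -9.79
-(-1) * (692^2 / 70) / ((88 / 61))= 1825669 / 385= 4742.00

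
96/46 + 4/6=2.75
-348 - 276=-624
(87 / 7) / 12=29 / 28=1.04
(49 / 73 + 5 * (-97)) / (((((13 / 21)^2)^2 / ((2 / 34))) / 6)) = -41256421416 / 35444201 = -1163.98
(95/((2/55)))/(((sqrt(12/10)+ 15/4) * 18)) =130625/3087 - 20900 * sqrt(30)/9261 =29.95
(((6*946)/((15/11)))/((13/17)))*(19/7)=6722276/455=14774.23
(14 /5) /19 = 14 /95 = 0.15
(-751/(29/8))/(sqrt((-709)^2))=-6008/20561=-0.29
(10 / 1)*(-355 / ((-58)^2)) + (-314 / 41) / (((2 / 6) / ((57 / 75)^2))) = -617468659 / 43101250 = -14.33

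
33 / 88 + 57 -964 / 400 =10993 / 200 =54.96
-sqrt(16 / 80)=-sqrt(5) / 5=-0.45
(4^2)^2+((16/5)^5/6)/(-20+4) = 2367232/9375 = 252.50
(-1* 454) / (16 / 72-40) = 2043 / 179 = 11.41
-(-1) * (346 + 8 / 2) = 350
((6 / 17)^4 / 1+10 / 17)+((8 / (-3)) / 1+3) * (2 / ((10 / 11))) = 1675121 / 1252815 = 1.34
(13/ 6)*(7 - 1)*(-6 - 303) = -4017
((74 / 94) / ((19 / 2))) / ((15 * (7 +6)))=74 / 174135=0.00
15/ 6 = 5/ 2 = 2.50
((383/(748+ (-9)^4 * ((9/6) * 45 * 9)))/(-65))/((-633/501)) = 127922/109351217365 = 0.00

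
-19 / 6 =-3.17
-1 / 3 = -0.33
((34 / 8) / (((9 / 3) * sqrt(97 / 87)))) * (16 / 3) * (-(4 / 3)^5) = -69632 * sqrt(8439) / 212139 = -30.15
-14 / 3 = -4.67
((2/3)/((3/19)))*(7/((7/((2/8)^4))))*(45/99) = 95/12672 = 0.01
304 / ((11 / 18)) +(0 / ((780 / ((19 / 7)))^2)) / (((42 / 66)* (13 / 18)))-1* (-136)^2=-197984 / 11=-17998.55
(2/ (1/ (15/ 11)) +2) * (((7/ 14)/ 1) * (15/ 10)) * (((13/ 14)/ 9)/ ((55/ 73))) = 12337/ 25410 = 0.49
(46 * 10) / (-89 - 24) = -460 / 113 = -4.07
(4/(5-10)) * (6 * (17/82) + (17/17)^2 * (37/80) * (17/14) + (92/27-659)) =810591377/1549800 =523.03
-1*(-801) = 801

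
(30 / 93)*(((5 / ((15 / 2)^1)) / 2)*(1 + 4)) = 50 / 93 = 0.54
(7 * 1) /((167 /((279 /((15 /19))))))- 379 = -304096 /835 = -364.19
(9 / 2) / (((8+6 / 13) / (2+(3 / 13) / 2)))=9 / 8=1.12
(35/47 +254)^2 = 64894.85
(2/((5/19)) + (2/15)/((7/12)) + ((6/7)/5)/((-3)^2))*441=17304/5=3460.80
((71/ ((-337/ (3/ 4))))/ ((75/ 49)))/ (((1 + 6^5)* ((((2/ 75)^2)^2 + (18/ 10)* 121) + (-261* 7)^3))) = 629015625/ 288977900347265989162952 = 0.00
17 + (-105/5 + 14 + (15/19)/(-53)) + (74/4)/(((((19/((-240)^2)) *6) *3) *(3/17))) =53369365/3021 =17666.13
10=10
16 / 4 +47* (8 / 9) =412 / 9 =45.78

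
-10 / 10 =-1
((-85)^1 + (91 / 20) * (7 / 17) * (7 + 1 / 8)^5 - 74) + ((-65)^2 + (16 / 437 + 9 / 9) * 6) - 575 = 184519222794233 / 4868669440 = 37899.31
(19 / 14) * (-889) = -2413 / 2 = -1206.50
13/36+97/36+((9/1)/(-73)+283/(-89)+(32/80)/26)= -1764479/7601490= -0.23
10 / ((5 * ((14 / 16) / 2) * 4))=8 / 7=1.14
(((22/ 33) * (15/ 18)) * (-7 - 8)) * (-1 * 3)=25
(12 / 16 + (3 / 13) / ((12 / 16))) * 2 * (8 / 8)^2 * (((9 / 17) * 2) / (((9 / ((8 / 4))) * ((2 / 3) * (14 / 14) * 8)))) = 165 / 1768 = 0.09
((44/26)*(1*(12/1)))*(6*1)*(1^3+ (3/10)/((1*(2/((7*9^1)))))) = 82764/65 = 1273.29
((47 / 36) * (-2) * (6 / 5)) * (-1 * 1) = 47 / 15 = 3.13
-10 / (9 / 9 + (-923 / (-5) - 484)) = 25 / 746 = 0.03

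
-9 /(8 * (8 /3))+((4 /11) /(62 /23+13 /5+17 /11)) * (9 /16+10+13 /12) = 163793 /830784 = 0.20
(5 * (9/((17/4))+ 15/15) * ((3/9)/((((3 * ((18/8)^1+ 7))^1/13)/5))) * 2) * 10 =243.42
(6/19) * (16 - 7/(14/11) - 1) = 3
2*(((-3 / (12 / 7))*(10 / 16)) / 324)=-35 / 5184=-0.01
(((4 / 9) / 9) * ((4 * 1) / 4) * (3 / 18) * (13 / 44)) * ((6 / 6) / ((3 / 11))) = 13 / 1458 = 0.01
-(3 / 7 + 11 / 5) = -92 / 35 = -2.63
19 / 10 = 1.90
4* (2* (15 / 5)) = 24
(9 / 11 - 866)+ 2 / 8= -38057 / 44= -864.93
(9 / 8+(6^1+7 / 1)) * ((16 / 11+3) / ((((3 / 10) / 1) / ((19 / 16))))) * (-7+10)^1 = 526015 / 704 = 747.18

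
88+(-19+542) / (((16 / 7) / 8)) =3837 / 2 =1918.50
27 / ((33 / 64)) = 576 / 11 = 52.36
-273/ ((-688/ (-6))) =-819/ 344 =-2.38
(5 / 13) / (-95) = -1 / 247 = -0.00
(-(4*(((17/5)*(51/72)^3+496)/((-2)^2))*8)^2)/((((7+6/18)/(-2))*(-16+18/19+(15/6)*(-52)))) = -22440776634817939/754359091200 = -29748.14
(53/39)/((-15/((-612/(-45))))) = -3604/2925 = -1.23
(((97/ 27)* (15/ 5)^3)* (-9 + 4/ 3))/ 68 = -2231/ 204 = -10.94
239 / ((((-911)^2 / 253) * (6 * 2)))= 60467 / 9959052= 0.01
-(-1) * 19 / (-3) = -19 / 3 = -6.33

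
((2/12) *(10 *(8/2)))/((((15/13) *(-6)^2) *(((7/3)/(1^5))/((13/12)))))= 169/2268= 0.07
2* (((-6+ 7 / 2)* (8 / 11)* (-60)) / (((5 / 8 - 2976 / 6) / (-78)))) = 499200 / 14531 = 34.35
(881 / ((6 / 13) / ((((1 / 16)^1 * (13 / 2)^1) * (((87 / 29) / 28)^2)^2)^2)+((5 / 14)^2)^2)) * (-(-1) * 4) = 650469417264576 / 29723937934422213623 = 0.00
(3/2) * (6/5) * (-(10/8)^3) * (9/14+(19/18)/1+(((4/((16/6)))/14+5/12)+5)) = -1625/64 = -25.39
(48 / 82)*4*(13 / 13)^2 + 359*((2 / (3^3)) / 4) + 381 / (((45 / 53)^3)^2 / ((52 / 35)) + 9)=131605453990389457 / 2623233990090762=50.17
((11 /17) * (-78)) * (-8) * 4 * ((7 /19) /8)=24024 /323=74.38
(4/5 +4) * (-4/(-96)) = 1/5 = 0.20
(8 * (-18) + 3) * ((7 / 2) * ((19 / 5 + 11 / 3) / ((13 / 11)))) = -202664 / 65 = -3117.91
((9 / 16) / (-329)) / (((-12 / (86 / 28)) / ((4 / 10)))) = 129 / 736960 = 0.00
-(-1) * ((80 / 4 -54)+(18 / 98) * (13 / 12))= -6625 / 196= -33.80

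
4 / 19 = 0.21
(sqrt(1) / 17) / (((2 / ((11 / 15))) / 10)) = 11 / 51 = 0.22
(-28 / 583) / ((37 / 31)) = -868 / 21571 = -0.04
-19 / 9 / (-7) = 19 / 63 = 0.30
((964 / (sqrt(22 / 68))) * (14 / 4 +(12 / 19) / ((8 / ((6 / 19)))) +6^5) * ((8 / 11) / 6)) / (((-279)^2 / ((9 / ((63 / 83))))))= 898825523608 * sqrt(374) / 71403627141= 243.44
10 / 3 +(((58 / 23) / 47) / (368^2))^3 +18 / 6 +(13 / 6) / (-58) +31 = 1272492548945743500004581491 / 34118761617468120656510976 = 37.30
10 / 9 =1.11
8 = 8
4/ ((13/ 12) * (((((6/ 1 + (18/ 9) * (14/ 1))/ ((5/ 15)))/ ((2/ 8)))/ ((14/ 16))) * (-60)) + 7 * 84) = -7/ 52011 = -0.00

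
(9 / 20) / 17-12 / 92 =-813 / 7820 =-0.10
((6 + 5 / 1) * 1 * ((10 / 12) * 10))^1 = 275 / 3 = 91.67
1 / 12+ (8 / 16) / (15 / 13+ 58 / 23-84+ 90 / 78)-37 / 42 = -799291 / 994224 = -0.80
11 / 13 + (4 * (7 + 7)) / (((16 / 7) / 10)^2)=111563 / 104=1072.72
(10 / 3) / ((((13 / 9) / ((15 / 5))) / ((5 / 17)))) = 450 / 221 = 2.04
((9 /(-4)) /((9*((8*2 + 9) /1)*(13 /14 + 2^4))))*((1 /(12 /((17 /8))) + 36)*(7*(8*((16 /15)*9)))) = -11.49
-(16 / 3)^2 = -256 / 9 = -28.44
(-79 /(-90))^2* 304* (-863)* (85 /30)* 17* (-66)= 1301275036732 /2025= 642604956.41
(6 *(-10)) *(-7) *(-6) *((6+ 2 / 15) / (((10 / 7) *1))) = -54096 / 5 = -10819.20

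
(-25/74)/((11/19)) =-475/814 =-0.58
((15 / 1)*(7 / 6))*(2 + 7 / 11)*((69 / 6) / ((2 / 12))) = 70035 / 22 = 3183.41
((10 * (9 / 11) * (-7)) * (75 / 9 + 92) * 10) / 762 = -105350 / 1397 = -75.41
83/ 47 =1.77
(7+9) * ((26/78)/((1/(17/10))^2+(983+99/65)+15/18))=601120/111098521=0.01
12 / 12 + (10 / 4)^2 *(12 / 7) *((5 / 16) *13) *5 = 24487 / 112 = 218.63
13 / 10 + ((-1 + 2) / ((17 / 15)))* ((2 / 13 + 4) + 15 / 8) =58517 / 8840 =6.62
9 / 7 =1.29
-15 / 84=-5 / 28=-0.18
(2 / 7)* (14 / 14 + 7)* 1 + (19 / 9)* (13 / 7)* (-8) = -1832 / 63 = -29.08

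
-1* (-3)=3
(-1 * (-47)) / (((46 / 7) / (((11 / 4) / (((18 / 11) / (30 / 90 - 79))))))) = -2348731 / 2484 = -945.54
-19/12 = -1.58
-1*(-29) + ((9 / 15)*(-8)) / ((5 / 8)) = 533 / 25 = 21.32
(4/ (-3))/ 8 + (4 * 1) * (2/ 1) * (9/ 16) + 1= 5.33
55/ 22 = 5/ 2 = 2.50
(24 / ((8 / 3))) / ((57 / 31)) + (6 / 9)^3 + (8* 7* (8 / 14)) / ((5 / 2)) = 46147 / 2565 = 17.99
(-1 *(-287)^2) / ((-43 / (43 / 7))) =11767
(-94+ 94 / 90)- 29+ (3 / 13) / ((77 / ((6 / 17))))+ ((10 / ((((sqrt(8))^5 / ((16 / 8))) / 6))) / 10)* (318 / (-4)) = -93388486 / 765765- 477* sqrt(2) / 128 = -127.22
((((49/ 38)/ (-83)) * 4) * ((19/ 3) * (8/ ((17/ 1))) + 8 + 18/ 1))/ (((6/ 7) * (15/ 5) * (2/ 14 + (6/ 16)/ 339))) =-3208004912/ 659420973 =-4.86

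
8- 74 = -66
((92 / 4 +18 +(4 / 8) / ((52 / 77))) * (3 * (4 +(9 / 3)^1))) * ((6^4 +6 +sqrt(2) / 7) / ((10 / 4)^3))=13023 * sqrt(2) / 1625 +118691622 / 1625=73052.33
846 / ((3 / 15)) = 4230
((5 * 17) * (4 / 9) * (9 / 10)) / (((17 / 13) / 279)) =7254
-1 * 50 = -50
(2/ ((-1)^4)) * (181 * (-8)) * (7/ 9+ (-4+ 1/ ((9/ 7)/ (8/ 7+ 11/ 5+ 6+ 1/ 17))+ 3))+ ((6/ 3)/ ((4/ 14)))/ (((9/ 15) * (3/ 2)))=-15701954/ 765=-20525.43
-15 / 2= -7.50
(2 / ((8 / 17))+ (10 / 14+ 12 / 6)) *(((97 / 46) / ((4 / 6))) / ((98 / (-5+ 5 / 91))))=-982125 / 883568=-1.11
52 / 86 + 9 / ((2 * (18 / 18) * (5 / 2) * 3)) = 259 / 215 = 1.20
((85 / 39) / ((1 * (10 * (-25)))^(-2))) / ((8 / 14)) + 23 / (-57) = 176640326 / 741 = 238381.01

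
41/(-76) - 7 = -573/76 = -7.54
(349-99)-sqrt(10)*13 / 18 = 250-13*sqrt(10) / 18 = 247.72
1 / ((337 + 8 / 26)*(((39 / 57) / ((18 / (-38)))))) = -9 / 4385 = -0.00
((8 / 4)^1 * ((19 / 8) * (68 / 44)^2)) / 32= 5491 / 15488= 0.35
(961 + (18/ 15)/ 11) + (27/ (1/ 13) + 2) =72276/ 55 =1314.11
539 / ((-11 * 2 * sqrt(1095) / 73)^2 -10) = 39347 / 6530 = 6.03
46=46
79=79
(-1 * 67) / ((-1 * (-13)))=-67 / 13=-5.15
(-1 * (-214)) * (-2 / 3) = -428 / 3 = -142.67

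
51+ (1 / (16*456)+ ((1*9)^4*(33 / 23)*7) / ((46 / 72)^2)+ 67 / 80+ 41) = 71695438731019 / 443852160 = 161530.00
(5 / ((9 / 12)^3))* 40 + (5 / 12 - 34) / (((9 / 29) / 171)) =-1947277 / 108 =-18030.34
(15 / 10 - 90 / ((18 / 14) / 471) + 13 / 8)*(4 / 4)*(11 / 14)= -2901085 / 112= -25902.54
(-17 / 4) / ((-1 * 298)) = 17 / 1192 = 0.01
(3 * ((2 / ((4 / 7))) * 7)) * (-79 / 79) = -147 / 2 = -73.50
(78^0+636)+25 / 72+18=47185 / 72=655.35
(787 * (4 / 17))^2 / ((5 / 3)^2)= 89189136 / 7225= 12344.52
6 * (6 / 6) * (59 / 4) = 177 / 2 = 88.50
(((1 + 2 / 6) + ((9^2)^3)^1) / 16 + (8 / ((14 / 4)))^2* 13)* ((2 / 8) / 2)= 78281767 / 18816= 4160.38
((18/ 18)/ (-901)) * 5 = -5/ 901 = -0.01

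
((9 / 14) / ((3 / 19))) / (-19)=-3 / 14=-0.21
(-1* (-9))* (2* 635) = 11430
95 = 95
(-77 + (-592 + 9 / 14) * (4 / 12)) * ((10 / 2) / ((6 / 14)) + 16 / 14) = -3096997 / 882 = -3511.33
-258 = -258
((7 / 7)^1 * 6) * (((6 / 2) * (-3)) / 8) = -6.75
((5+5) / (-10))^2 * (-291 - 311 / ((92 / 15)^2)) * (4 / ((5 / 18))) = -22796991 / 5290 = -4309.45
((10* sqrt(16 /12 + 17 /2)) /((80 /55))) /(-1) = -55* sqrt(354) /48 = -21.56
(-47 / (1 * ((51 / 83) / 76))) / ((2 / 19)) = -2816522 / 51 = -55225.92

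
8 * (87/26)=348/13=26.77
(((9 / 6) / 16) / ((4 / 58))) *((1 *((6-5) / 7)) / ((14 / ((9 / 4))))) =783 / 25088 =0.03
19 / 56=0.34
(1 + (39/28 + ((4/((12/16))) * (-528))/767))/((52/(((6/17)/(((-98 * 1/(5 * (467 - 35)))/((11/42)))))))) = 40776615/813972614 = 0.05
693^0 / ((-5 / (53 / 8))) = -53 / 40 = -1.32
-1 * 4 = -4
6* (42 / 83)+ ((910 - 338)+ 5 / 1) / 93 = 71327 / 7719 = 9.24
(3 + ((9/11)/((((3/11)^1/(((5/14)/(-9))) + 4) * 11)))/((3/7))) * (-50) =-127725/869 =-146.98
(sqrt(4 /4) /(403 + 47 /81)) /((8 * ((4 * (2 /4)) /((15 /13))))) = 243 /1359904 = 0.00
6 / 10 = 3 / 5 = 0.60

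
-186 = -186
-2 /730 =-1 /365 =-0.00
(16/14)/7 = 8/49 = 0.16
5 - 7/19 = 88/19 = 4.63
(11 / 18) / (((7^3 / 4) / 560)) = 1760 / 441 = 3.99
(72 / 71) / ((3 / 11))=264 / 71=3.72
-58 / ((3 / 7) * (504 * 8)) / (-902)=0.00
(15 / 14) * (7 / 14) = 15 / 28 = 0.54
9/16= 0.56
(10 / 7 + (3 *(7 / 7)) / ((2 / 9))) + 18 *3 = 965 / 14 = 68.93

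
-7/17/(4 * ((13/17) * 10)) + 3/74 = 521/19240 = 0.03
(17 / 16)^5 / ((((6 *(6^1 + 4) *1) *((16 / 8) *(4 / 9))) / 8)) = 4259571 / 20971520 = 0.20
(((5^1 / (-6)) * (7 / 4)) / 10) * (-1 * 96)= 14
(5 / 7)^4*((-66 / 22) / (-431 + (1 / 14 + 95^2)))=-3750 / 41268731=-0.00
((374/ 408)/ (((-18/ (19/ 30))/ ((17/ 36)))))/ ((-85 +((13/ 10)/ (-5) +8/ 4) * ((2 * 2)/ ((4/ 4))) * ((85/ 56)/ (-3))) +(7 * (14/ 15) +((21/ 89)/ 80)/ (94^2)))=4889663471/ 26321586624117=0.00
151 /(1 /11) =1661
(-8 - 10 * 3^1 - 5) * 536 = -23048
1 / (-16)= -1 / 16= -0.06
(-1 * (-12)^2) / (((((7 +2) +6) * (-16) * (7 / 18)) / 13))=20.06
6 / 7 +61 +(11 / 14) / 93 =11507 / 186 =61.87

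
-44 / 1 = -44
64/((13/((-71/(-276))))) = 1136/897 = 1.27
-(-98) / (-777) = -14 / 111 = -0.13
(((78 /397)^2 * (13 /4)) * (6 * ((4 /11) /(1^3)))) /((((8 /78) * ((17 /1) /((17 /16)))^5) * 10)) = 2313441 /9089575813120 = 0.00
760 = 760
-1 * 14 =-14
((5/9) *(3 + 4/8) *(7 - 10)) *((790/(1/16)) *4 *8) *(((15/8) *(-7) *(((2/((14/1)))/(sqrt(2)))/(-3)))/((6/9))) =-1106000 *sqrt(2) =-1564120.20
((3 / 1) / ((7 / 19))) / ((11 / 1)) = 57 / 77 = 0.74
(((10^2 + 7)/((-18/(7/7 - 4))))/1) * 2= 35.67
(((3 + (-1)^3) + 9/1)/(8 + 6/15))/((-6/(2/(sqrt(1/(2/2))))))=-55/126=-0.44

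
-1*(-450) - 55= 395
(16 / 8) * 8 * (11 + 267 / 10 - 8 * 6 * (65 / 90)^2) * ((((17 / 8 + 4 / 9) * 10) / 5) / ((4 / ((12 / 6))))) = 126503 / 243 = 520.59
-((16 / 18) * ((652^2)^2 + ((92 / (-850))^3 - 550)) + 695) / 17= -110980623559775455687 / 11745140625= -9449067244.33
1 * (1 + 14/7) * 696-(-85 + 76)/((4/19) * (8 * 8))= 534699/256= 2088.67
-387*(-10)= 3870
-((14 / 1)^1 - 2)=-12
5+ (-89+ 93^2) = 8565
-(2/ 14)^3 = -1/ 343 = -0.00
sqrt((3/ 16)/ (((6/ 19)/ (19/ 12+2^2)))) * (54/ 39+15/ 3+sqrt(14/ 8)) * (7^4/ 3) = 2401 * sqrt(53466)/ 288+199283 * sqrt(7638)/ 1872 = 11231.36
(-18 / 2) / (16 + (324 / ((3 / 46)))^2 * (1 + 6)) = -9 / 172767184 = -0.00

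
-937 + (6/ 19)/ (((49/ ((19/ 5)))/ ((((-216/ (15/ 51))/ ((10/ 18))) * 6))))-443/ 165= -1133.93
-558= -558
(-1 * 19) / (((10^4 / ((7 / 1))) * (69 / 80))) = -0.02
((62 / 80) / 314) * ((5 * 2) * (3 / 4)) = 93 / 5024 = 0.02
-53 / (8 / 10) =-265 / 4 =-66.25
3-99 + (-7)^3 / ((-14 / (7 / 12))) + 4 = -1865 / 24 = -77.71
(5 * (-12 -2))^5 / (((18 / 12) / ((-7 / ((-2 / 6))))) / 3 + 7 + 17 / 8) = -282357600000 / 1537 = -183706961.61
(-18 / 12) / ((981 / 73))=-73 / 654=-0.11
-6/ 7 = -0.86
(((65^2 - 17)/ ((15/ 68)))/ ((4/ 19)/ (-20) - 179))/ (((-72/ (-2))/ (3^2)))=-679592/ 25509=-26.64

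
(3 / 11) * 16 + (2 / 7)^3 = 4.39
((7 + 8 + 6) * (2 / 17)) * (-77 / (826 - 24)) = -1617 / 6817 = -0.24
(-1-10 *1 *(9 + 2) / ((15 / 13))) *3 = -289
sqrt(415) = 20.37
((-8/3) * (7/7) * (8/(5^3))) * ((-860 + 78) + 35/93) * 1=4652224/34875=133.40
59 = 59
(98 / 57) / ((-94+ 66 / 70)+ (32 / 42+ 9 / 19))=-1715 / 91592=-0.02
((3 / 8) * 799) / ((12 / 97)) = 77503 / 32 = 2421.97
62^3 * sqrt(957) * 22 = 5243216 * sqrt(957) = 162201071.27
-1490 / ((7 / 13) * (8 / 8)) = -19370 / 7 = -2767.14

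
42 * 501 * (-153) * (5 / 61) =-16097130 / 61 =-263887.38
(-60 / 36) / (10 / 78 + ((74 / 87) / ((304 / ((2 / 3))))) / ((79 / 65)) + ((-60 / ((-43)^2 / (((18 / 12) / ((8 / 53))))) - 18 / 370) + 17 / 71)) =206148552545325 / 240423255208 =857.44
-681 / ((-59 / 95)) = 64695 / 59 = 1096.53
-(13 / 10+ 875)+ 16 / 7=-61181 / 70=-874.01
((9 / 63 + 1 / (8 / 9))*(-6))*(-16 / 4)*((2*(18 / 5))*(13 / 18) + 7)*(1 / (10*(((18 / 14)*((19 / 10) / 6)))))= 8662 / 95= 91.18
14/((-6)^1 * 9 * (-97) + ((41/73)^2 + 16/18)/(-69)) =0.00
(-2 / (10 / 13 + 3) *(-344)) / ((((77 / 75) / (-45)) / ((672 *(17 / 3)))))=-30466018.55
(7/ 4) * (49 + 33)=287/ 2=143.50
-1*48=-48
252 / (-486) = -14 / 27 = -0.52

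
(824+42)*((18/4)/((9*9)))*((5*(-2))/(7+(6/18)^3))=-1299/19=-68.37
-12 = -12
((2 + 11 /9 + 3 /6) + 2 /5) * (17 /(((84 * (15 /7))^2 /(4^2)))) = 6307 /182250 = 0.03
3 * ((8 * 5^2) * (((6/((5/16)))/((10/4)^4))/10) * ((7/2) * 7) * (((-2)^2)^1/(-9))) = -200704/625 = -321.13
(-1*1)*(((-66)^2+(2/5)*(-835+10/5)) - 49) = -19869/5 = -3973.80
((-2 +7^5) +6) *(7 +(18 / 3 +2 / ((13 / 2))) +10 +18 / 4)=12154353 / 26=467475.12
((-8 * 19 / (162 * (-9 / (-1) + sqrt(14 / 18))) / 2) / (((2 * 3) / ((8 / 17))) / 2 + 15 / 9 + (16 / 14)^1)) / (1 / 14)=-2352 / 29317 + 784 * sqrt(7) / 263853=-0.07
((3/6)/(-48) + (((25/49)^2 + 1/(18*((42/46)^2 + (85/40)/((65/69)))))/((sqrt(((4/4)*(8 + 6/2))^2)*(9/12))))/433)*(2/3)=-86814187859159/12595441016488176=-0.01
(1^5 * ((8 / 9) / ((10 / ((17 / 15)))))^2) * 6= 9248 / 151875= 0.06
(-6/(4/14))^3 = -9261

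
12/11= 1.09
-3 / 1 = -3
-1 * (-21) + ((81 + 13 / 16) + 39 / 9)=5143 / 48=107.15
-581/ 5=-116.20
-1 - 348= -349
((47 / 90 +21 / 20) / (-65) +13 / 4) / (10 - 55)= -18871 / 263250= -0.07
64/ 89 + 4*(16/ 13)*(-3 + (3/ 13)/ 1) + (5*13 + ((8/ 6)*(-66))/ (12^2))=13936199/ 270738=51.47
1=1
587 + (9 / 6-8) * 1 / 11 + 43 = 13847 / 22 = 629.41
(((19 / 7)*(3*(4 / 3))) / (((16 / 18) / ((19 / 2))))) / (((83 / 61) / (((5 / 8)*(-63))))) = -8918505 / 2656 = -3357.87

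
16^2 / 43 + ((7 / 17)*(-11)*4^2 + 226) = 116582 / 731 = 159.48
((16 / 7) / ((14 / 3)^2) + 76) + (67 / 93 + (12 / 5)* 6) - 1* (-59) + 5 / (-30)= 47867231 / 318990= 150.06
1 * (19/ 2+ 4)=27/ 2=13.50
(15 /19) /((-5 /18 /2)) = -108 /19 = -5.68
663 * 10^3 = 663000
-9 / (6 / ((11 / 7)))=-33 / 14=-2.36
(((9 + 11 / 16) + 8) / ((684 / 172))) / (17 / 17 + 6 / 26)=158197 / 43776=3.61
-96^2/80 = -576/5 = -115.20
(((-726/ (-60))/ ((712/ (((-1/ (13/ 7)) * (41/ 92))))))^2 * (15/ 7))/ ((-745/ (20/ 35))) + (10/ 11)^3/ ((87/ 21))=18908043737016502763/ 104261670029992217600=0.18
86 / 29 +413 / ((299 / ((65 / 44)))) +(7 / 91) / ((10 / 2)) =9578953 / 1907620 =5.02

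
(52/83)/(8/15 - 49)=-0.01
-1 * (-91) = 91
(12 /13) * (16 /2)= 96 /13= 7.38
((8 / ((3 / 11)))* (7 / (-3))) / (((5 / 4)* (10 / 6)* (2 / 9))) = -3696 / 25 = -147.84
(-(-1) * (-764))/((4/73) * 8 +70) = -10.85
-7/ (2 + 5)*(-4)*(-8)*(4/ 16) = -8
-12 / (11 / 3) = -36 / 11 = -3.27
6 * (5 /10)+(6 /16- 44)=-325 /8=-40.62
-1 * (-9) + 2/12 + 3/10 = 142/15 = 9.47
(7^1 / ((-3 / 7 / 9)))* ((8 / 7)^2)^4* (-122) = 6140461056 / 117649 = 52193.06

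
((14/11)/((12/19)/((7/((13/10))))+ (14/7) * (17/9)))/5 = 8379/128216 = 0.07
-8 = -8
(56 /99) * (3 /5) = 56 /165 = 0.34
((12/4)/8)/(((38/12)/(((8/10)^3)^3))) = 589824/37109375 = 0.02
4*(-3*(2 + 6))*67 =-6432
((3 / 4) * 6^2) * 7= 189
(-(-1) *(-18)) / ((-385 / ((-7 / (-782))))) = 9 / 21505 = 0.00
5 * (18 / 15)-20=-14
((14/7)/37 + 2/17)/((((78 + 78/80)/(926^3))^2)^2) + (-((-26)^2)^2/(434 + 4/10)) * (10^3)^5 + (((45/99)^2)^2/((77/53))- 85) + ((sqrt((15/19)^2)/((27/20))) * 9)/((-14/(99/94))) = 741691490139660471235446149863346635459651556078545705/422743447196721980701078707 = 1754471879003525483657064000.00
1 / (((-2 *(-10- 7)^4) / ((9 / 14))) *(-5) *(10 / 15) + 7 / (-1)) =27 / 23385691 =0.00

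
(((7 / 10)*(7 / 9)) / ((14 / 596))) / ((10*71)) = 1043 / 31950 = 0.03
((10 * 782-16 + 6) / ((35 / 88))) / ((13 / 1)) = 1510.51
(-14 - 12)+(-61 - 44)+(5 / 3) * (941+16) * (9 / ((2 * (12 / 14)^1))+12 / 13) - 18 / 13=505111 / 52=9713.67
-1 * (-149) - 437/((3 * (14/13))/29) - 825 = -193141/42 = -4598.60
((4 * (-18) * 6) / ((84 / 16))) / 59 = -1.39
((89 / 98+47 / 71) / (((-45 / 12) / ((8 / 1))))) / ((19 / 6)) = -1.06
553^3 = 169112377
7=7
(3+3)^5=7776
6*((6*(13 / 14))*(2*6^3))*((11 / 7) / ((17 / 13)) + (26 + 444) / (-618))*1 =546616512 / 85799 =6370.90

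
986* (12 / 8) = 1479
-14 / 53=-0.26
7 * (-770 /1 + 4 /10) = -5387.20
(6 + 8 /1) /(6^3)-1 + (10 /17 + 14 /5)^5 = 213538268392519 /479201737500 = 445.61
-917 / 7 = -131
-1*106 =-106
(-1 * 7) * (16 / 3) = -112 / 3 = -37.33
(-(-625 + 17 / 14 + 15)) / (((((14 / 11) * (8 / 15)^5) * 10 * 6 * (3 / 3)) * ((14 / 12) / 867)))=12344984870625 / 89915392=137295.57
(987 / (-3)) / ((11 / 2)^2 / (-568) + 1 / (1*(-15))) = 11212320 / 4087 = 2743.41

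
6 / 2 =3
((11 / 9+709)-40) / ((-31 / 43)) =-259376 / 279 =-929.66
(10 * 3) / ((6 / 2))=10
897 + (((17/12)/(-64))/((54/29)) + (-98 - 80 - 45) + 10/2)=28158995/41472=678.99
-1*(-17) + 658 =675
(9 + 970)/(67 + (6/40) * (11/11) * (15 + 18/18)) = 4895/347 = 14.11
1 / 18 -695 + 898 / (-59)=-710.16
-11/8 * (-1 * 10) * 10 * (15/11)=375/2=187.50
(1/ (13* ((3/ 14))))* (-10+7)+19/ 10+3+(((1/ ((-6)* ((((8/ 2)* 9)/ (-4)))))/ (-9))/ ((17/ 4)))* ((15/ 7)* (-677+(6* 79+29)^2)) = -323241017/ 1253070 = -257.96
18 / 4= 9 / 2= 4.50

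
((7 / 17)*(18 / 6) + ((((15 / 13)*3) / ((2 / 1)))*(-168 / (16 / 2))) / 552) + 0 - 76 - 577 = -53012075 / 81328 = -651.83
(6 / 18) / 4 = 1 / 12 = 0.08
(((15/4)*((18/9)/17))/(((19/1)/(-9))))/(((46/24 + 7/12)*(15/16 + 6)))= -0.01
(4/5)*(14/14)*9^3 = 2916/5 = 583.20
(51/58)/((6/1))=0.15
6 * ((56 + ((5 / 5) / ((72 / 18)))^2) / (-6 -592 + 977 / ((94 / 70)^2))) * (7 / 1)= -41610933 / 993256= -41.89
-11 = -11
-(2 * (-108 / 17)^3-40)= 2715944 / 4913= 552.81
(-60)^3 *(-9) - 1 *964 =1943036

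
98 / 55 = 1.78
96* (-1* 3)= -288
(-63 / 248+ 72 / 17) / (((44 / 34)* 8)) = 16785 / 43648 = 0.38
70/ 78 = 35/ 39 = 0.90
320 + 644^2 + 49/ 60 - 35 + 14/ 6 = 8300483/ 20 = 415024.15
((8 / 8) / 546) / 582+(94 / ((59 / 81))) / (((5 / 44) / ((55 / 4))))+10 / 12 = 15615.99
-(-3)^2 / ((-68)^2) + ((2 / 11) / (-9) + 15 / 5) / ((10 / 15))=681743 / 152592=4.47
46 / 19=2.42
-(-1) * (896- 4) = 892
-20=-20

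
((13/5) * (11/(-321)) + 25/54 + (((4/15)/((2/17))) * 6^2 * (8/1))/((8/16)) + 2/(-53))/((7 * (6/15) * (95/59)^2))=278425727729/1547706636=179.90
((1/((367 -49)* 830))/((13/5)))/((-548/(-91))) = 7/28927824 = 0.00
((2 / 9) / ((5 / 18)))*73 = 292 / 5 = 58.40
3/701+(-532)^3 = -105548706365/701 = -150568768.00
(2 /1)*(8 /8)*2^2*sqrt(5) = 8*sqrt(5) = 17.89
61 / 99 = 0.62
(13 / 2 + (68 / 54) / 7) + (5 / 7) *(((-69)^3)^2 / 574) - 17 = 7284475448174 / 54243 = 134293373.30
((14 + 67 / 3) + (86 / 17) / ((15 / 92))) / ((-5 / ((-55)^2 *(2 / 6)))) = -2078417 / 153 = -13584.42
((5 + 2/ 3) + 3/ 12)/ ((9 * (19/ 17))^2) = 20519/ 350892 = 0.06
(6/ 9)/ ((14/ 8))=8/ 21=0.38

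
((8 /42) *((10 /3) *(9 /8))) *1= 5 /7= 0.71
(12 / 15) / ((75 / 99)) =1.06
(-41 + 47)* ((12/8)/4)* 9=81/4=20.25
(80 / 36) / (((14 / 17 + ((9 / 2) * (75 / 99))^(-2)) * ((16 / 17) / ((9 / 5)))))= 1625625 / 347912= 4.67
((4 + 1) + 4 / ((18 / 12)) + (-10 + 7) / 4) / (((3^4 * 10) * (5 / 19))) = 0.03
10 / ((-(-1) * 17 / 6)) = 60 / 17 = 3.53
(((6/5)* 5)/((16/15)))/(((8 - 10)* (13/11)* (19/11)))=-5445/3952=-1.38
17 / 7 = 2.43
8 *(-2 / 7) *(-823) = 13168 / 7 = 1881.14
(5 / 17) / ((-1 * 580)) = -1 / 1972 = -0.00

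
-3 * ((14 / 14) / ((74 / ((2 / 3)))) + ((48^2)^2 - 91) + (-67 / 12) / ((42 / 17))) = -98989602625 / 6216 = -15924968.25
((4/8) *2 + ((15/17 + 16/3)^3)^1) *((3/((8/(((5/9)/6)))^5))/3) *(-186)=-193675309375/20790169462996992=-0.00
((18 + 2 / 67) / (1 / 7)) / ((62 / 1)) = 4228 / 2077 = 2.04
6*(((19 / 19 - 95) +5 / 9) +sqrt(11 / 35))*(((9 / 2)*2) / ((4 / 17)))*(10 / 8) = -214455 / 8 +459*sqrt(385) / 56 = -26646.05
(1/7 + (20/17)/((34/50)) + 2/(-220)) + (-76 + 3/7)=-16402143/222530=-73.71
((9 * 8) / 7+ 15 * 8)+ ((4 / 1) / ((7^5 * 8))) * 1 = 4379425 / 33614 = 130.29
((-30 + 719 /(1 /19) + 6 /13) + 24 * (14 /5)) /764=890413 /49660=17.93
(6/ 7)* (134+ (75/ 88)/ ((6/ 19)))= 10311/ 88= 117.17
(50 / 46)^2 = 1.18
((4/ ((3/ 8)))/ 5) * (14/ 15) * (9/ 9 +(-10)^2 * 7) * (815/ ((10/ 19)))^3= 1166083529227288/ 225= 5182593463232.39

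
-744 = -744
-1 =-1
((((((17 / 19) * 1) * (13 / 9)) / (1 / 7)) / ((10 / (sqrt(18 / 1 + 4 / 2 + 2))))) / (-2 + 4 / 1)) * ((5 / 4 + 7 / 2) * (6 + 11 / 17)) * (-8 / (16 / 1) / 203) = -1469 * sqrt(22) / 41760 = -0.16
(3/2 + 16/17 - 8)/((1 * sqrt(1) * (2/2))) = -189/34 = -5.56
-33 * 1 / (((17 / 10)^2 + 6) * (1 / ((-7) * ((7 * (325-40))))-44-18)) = 6583500 / 109960537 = 0.06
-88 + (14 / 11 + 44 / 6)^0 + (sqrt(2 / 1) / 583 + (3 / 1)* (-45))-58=-280 + sqrt(2) / 583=-280.00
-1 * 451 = -451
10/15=2/3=0.67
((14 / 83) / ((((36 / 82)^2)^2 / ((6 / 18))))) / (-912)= -19780327 / 11919394944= -0.00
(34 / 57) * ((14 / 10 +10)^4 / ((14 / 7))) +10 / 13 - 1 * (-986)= 48945153 / 8125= 6024.02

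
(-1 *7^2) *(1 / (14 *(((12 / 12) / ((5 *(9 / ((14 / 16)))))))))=-180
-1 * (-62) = 62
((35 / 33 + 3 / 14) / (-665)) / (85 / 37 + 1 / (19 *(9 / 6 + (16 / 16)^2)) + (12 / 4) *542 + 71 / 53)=-1155029 / 981833124888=-0.00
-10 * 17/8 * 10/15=-14.17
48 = 48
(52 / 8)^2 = 42.25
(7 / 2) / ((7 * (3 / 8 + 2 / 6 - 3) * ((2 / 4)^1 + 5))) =-0.04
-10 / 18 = -5 / 9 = -0.56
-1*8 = -8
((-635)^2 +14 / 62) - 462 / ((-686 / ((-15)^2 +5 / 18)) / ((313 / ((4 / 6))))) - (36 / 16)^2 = 11531072109 / 24304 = 474451.62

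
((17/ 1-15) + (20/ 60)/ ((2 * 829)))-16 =-69635/ 4974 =-14.00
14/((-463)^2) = 14/214369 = 0.00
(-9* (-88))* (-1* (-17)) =13464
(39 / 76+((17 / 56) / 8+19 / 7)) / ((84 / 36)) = 83385 / 59584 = 1.40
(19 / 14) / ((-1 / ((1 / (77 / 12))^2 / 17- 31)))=59364341 / 1411102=42.07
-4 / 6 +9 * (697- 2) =18763 / 3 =6254.33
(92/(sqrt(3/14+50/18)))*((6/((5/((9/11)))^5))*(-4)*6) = -2346843456*sqrt(5278)/189738209375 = -0.90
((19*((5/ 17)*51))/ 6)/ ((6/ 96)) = 760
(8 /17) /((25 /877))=7016 /425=16.51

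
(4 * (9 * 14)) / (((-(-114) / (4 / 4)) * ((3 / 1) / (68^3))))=463373.47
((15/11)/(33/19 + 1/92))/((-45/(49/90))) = -42826/4536675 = -0.01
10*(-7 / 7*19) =-190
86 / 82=43 / 41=1.05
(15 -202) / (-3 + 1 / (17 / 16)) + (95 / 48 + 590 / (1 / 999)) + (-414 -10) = 989652397 / 1680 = 589078.81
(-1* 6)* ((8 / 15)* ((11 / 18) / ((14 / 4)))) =-176 / 315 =-0.56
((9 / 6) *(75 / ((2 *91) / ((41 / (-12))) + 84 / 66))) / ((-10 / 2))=4059 / 9380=0.43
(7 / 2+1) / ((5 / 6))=27 / 5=5.40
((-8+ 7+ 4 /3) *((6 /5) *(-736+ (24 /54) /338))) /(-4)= 559727 /7605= 73.60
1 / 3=0.33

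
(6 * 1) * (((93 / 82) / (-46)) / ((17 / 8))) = -1116 / 16031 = -0.07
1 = 1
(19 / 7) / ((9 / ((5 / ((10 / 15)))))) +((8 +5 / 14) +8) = 391 / 21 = 18.62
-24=-24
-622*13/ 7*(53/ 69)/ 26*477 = -2620797/ 161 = -16278.24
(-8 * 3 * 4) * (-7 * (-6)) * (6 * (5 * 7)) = -846720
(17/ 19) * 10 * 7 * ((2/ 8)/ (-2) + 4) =18445/ 76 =242.70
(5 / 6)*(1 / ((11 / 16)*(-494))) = -20 / 8151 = -0.00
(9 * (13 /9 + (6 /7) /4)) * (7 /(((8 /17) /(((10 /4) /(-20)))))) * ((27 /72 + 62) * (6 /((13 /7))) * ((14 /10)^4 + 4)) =-14036421399 /320000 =-43863.82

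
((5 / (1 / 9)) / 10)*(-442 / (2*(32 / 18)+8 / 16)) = -35802 / 73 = -490.44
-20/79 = -0.25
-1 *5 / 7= -5 / 7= -0.71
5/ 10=0.50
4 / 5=0.80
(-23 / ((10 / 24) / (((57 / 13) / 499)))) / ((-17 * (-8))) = -3933 / 1102790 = -0.00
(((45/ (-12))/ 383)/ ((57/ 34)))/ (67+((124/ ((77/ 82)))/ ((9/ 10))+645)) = -58905/ 8661027184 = -0.00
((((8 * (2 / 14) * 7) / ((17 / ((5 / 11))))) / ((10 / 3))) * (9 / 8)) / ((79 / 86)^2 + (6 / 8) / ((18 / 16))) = 299538 / 6267305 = 0.05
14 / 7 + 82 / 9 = 100 / 9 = 11.11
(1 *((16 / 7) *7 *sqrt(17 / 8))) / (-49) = -4 *sqrt(34) / 49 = -0.48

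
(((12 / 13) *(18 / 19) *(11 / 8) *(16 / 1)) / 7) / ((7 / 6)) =28512 / 12103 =2.36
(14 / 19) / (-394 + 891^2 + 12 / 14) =98 / 105533885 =0.00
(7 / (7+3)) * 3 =21 / 10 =2.10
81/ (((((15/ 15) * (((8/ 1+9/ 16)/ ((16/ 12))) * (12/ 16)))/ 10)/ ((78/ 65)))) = 27648/ 137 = 201.81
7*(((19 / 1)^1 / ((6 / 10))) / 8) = 27.71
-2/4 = -1/2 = -0.50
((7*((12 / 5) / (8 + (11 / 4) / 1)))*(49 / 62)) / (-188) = -2058 / 313255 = -0.01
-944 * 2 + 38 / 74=-69837 / 37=-1887.49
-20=-20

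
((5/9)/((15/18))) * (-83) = -166/3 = -55.33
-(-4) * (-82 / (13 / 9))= -227.08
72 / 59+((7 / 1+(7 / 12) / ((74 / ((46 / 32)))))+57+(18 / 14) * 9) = 450673213 / 5867904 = 76.80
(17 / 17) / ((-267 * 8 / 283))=-283 / 2136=-0.13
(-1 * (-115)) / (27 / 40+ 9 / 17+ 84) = 78200 / 57939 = 1.35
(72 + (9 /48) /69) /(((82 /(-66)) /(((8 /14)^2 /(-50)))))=874401 /2310350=0.38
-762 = -762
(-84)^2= 7056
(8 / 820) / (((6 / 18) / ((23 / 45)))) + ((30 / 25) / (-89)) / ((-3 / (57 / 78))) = 64907 / 3557775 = 0.02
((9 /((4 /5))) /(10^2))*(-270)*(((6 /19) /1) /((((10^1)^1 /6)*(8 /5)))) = -2187 /608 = -3.60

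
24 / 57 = 8 / 19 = 0.42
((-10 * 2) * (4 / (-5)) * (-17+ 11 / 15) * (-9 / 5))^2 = 137170944 / 625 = 219473.51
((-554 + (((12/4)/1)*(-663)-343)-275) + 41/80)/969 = -252839/77520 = -3.26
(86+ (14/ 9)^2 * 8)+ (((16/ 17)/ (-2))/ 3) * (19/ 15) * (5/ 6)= 144850/ 1377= 105.19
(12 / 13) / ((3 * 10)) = 2 / 65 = 0.03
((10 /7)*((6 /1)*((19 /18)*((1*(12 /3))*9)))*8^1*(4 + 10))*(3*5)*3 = 1641600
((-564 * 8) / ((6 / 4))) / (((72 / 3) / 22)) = -8272 / 3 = -2757.33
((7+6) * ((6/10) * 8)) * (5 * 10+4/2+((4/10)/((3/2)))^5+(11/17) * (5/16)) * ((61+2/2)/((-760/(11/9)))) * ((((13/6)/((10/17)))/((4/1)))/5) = -32704894731223/546750000000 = -59.82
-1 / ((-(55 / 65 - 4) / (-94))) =29.80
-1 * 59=-59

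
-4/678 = -2/339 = -0.01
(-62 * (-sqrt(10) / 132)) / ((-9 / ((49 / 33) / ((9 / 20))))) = -15190 * sqrt(10) / 88209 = -0.54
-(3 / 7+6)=-45 / 7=-6.43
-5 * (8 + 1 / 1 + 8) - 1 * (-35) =-50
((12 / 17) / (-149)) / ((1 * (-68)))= 3 / 43061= 0.00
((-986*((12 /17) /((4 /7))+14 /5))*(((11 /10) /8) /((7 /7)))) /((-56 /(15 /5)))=46893 /1600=29.31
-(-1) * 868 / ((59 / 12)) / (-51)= -3472 / 1003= -3.46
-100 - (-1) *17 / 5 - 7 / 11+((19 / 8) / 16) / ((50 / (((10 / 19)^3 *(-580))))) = -15484899 / 158840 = -97.49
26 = 26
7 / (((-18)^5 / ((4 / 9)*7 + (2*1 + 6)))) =-0.00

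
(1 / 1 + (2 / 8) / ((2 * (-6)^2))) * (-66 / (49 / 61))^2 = 130119649 / 19208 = 6774.24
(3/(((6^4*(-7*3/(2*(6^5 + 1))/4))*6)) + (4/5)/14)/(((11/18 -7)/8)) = 147764/108675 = 1.36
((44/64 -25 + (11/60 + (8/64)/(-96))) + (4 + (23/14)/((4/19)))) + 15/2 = -4.83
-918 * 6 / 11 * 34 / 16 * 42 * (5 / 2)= -2457945 / 22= -111724.77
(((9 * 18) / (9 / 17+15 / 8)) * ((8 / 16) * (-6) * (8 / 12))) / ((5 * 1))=-14688 / 545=-26.95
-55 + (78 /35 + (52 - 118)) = -4157 /35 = -118.77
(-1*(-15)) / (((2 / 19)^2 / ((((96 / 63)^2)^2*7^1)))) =473169920 / 9261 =51092.75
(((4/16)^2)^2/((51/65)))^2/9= 4225/1534132224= 0.00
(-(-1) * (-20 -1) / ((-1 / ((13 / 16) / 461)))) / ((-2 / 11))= -3003 / 14752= -0.20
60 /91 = 0.66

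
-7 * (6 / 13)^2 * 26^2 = -1008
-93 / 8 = -11.62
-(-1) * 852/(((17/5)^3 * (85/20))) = 426000/83521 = 5.10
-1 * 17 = -17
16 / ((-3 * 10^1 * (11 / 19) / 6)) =-304 / 55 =-5.53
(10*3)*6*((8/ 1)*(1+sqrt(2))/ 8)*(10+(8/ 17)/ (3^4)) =4348.11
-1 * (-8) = 8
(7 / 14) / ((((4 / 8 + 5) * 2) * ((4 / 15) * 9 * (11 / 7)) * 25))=7 / 14520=0.00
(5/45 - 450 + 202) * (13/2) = -29003/18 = -1611.28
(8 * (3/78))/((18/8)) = 16/117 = 0.14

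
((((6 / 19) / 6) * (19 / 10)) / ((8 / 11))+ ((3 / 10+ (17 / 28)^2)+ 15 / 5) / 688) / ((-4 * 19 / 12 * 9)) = -0.00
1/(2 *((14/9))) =9/28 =0.32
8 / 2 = 4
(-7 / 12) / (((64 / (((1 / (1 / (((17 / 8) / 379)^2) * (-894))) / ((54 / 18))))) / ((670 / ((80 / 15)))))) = 677705 / 50494853873664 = 0.00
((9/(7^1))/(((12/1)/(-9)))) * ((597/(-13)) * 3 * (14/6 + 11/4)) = 983259/1456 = 675.32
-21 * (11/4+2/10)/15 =-413/100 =-4.13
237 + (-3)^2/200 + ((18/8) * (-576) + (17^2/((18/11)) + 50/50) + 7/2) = -1580119/1800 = -877.84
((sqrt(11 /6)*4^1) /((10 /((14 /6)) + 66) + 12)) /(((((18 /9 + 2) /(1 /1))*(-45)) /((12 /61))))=-7*sqrt(66) /790560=-0.00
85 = 85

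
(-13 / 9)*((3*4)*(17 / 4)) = -221 / 3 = -73.67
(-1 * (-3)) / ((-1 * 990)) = -1 / 330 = -0.00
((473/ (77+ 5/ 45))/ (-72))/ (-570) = 473/ 3164640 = 0.00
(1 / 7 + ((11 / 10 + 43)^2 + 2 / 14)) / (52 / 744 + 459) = 126625731 / 29885450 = 4.24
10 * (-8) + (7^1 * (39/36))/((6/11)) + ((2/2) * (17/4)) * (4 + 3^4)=21251/72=295.15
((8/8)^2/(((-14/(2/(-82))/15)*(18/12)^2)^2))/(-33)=-0.00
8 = 8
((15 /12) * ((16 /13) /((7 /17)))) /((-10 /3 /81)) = -8262 /91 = -90.79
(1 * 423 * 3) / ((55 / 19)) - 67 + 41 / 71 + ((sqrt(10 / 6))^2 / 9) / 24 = 941240173 / 2530440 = 371.97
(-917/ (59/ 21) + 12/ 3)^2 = 361798441/ 3481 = 103935.20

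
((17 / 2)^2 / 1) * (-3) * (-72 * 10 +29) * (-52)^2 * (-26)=-10529728872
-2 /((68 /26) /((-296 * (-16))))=-61568 /17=-3621.65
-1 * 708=-708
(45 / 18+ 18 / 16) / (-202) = -29 / 1616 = -0.02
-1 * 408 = -408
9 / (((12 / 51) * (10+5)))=51 / 20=2.55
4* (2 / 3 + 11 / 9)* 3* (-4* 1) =-272 / 3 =-90.67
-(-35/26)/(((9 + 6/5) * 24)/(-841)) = -147175/31824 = -4.62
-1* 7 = -7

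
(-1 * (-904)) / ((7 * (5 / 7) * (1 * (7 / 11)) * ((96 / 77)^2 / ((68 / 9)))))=17897957 / 12960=1381.02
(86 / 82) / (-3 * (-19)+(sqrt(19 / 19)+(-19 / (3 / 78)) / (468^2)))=362232 / 20031493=0.02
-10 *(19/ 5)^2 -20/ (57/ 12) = -14118/ 95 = -148.61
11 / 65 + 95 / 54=6769 / 3510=1.93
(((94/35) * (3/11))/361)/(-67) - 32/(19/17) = -266617402/9311995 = -28.63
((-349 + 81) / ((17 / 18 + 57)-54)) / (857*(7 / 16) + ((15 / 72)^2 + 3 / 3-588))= 2778624 / 8670733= 0.32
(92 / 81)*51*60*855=2971600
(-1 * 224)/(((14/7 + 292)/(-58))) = 928/21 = 44.19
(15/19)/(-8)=-15/152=-0.10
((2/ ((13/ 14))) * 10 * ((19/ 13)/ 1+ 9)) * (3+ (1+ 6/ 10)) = 175168/ 169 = 1036.50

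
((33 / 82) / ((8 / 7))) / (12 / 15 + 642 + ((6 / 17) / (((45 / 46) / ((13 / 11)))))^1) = 0.00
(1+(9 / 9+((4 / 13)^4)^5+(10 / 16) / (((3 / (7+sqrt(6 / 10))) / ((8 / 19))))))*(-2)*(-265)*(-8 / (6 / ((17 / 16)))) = -12756986909352200312636437405 / 6499697611009233408069942 - 4505*sqrt(15) / 342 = -2013.72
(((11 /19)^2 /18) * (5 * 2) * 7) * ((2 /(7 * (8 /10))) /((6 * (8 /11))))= 33275 /311904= 0.11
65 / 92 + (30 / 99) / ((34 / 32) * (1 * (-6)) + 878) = 14964445 / 21170028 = 0.71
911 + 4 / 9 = 8203 / 9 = 911.44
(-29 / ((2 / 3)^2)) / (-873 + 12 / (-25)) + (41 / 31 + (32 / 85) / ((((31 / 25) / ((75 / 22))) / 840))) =5068292443 / 5820188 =870.81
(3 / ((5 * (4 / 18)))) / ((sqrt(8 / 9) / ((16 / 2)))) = 81 * sqrt(2) / 5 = 22.91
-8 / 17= -0.47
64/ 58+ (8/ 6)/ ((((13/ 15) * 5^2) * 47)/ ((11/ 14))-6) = 11755/ 10643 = 1.10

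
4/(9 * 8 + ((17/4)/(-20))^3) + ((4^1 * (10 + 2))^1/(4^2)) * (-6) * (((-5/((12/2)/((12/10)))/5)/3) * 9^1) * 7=13942974886/184295435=75.66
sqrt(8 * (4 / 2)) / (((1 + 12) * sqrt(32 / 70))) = sqrt(35) / 13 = 0.46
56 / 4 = 14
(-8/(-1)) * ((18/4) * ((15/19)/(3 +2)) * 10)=1080/19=56.84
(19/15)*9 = 57/5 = 11.40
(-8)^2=64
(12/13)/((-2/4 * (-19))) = 24/247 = 0.10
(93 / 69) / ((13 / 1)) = 31 / 299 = 0.10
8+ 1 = 9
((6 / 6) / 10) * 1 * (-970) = -97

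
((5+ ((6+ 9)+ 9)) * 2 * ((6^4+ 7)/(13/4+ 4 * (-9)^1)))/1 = -2307.60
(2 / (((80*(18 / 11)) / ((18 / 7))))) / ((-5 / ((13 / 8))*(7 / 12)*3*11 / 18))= -117 / 9800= -0.01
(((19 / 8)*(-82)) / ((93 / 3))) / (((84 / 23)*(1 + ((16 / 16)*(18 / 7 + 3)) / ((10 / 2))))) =-89585 / 110112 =-0.81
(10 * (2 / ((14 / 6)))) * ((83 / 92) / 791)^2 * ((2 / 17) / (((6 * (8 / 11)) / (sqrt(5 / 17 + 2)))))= 378895 * sqrt(663) / 21426661079264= 0.00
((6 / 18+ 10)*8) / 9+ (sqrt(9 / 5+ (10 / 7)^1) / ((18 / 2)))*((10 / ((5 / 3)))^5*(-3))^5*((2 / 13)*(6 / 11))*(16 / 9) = 248 / 27 - 16375845905239507992576*sqrt(3955) / 5005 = -205765663582180108319.25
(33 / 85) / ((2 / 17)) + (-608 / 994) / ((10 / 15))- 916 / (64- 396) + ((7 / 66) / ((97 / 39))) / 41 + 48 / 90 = 30728339542 / 5413822491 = 5.68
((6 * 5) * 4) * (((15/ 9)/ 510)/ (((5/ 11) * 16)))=11/ 204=0.05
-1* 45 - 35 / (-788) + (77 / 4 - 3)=-5655 / 197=-28.71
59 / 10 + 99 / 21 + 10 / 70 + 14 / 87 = 66491 / 6090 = 10.92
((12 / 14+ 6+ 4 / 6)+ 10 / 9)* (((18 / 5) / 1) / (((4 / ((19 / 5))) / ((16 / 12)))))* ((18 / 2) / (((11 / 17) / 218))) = 119392.88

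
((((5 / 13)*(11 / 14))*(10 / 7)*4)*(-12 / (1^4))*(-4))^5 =410364338503680000000000 / 104881082626957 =3912663067.78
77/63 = 11/9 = 1.22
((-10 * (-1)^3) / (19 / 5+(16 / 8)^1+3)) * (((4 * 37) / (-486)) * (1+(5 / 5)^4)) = -1850 / 2673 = -0.69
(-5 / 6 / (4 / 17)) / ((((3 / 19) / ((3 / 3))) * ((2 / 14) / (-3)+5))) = -11305 / 2496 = -4.53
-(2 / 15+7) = -107 / 15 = -7.13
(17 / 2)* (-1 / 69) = -17 / 138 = -0.12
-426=-426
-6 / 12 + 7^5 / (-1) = -33615 / 2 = -16807.50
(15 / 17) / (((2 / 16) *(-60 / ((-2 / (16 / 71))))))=71 / 68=1.04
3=3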